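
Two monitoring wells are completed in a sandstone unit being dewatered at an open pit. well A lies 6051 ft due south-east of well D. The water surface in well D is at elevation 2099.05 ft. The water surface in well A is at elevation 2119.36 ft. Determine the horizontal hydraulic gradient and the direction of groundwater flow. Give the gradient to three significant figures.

i ≈ 0.00336; groundwater flows toward the north-west

Total head at well D: h = 2099.05 ft (water level in the piezometer is the total head).
Total head at well A: h = 2119.36 ft (water level in the piezometer is the total head).
Head difference: h(well D) − h(well A) = 2099.05 − 2119.36 = -20.31 ft.
Hydraulic gradient: i = |Δh| / L = 20.31 / 6051 = 0.00336.
Flow is from higher to lower head: from well A toward well D, i.e. toward the north-west.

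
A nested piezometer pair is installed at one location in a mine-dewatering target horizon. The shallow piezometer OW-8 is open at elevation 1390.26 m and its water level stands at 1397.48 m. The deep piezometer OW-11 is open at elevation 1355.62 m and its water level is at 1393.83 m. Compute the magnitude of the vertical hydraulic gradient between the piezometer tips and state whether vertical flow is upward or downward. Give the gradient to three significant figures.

Total head at OW-8: h = 1397.48 m (water level in the standpipe).
Total head at OW-11: h = 1393.83 m.
Δh = h(OW-8) − h(OW-11) = 1397.48 − 1393.83 = 3.65 m.
Vertical separation Δz = 1390.26 − 1355.62 = 34.64 m.
|i_v| = |Δh| / Δz = 3.65 / 34.64 = 0.105.
Head is higher in the shallow piezometer, so vertical flow is downward (recharge condition).

|i_v| ≈ 0.105; vertical flow is downward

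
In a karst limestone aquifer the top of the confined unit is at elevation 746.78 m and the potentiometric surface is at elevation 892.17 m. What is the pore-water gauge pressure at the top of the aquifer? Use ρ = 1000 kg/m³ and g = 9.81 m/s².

P ≈ 1430 kPa

Pressure head at the aquifer top: ψ = h − z = 892.17 − 746.78 = 145.39 m.
P = ρgψ = 1000 × 9.81 × 145.39 = 1426276 Pa ≈ 1430 kPa.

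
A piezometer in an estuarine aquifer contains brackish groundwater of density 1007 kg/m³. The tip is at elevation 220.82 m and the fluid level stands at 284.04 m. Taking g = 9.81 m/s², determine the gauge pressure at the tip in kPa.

Pressure head ψ = h − z = 284.04 − 220.82 = 63.22 m.
P = ρgψ = 1007 × 9.81 × 63.22 = 624530 Pa ≈ 625 kPa.

P ≈ 625 kPa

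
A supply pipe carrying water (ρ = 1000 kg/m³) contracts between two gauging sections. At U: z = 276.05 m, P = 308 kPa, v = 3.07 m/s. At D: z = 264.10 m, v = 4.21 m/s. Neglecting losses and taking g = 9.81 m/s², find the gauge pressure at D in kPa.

Pressure head at U: ψ₁ = P₁/(ρg) = 308×1000 / (1000 × 9.81) = 31.40 m.
Velocity heads: v₁²/2g = 3.07²/19.62 = 0.480 m; v₂²/2g = 4.21²/19.62 = 0.903 m.
Total head H = z₁ + ψ₁ + v₁²/2g = 276.05 + 31.40 + 0.480 = 307.93 m.
ψ₂ = H − z₂ − v₂²/2g = 307.93 − 264.10 − 0.903 = 42.93 m.
P₂ = ρgψ₂ = 1000 × 9.81 × 42.93 ≈ 421 kPa.

P₂ ≈ 421 kPa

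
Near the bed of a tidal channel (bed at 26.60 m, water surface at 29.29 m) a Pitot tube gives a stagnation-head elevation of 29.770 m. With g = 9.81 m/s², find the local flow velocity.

v ≈ 3.07 m/s

Near the bed, under hydrostatic conditions, the piezometric head (z + ψ) equals the free-surface elevation, 29.29 m.
Velocity head = total − piezometric = 29.770 − 29.29 = 0.480 m.
v = √(2g·h_v) = √(2 × 9.81 × 0.480) = 3.07 m/s.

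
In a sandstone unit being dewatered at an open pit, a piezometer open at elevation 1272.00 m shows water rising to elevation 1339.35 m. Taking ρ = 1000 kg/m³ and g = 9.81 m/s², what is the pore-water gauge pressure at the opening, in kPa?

Pressure head ψ = h − z = 1339.35 − 1272.00 = 67.35 m.
P = ρgψ = 1000 × 9.81 × 67.35 = 660704 Pa ≈ 661 kPa.

P ≈ 661 kPa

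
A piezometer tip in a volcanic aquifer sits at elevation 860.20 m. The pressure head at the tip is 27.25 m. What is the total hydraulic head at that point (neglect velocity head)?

h = z + ψ = 860.20 + 27.25 = 887.45 m.

h ≈ 887.45 m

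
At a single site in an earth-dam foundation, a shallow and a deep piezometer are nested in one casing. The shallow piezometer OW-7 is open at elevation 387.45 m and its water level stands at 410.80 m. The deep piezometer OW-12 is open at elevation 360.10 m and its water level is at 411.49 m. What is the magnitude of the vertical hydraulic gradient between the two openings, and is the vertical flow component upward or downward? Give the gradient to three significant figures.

Total head at OW-7: h = 410.80 m (water level in the standpipe).
Total head at OW-12: h = 411.49 m.
Δh = h(OW-7) − h(OW-12) = 410.80 − 411.49 = -0.69 m.
Vertical separation Δz = 387.45 − 360.10 = 27.35 m.
|i_v| = |Δh| / Δz = 0.69 / 27.35 = 0.0252.
Head is higher in the deep piezometer, so vertical flow is upward (discharge condition).

|i_v| ≈ 0.0252; vertical flow is upward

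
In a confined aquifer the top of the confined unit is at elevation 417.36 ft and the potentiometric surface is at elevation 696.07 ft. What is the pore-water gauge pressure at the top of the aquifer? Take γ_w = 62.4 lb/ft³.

Pressure head at the aquifer top: ψ = h − z = 696.07 − 417.36 = 278.71 ft.
P = γψ/144 = 62.4 × 278.71 / 144 = 121 psi.

P ≈ 121 psi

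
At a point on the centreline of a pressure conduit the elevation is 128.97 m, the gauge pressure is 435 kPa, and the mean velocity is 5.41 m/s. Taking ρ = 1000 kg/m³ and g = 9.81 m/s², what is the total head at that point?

Pressure head ψ = P/(ρg) = 435×1000 / (1000 × 9.81) = 44.34 m.
Velocity head = v²/(2g) = 5.41² / (2 × 9.81) = 1.492 m.
h = z + ψ + v²/(2g) = 128.97 + 44.34 + 1.492 = 174.80 m.

h ≈ 174.80 m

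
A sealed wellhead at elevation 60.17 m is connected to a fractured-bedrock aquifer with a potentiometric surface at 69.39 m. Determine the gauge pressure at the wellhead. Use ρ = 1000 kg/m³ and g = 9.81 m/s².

P ≈ 90.4 kPa

Head above the cap: Δh = 69.39 − 60.17 = 9.22 m.
P = ρgΔh = 1000 × 9.81 × 9.22 = 90448 Pa ≈ 90.4 kPa.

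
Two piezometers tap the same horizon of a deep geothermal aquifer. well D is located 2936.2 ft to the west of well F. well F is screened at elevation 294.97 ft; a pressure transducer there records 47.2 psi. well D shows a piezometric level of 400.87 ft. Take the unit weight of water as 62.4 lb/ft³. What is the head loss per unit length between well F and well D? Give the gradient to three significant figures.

i ≈ 0.00103 ft/ft

Pressure head at well F: ψ = 144·P/γ = 144 × 47.2 / 62.4 = 108.92 ft.
Total head at well F: h = z + ψ = 294.97 + 108.92 = 403.89 ft.
Total head at well D: h = 400.87 ft (water level in the piezometer is the total head).
Head difference: h(well F) − h(well D) = 403.89 − 400.87 = 3.02 ft.
Hydraulic gradient: i = |Δh| / L = 3.02 / 2936.2 = 0.00103.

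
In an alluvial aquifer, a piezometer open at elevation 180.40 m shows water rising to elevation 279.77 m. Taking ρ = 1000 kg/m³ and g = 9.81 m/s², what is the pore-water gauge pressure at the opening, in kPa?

Pressure head ψ = h − z = 279.77 − 180.40 = 99.37 m.
P = ρgψ = 1000 × 9.81 × 99.37 = 974820 Pa ≈ 975 kPa.

P ≈ 975 kPa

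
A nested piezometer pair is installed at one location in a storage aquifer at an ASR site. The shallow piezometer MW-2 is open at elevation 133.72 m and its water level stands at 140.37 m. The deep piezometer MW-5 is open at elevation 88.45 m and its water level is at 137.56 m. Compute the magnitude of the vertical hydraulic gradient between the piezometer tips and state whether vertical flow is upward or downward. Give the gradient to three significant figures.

|i_v| ≈ 0.0621; vertical flow is downward

Total head at MW-2: h = 140.37 m (water level in the standpipe).
Total head at MW-5: h = 137.56 m.
Δh = h(MW-2) − h(MW-5) = 140.37 − 137.56 = 2.81 m.
Vertical separation Δz = 133.72 − 88.45 = 45.27 m.
|i_v| = |Δh| / Δz = 2.81 / 45.27 = 0.0621.
Head is higher in the shallow piezometer, so vertical flow is downward (recharge condition).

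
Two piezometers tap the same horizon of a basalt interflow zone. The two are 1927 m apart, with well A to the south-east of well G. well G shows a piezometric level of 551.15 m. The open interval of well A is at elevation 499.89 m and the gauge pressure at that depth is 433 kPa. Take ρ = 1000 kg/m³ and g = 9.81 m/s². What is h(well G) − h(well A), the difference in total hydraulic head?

Δh ≈ 7.12 m

Total head at well G: h = 551.15 m (water level in the piezometer is the total head).
Pressure head at well A: ψ = P/(ρg) = 433×1000 / (1000 × 9.81) = 44.14 m.
Total head at well A: h = z + ψ = 499.89 + 44.14 = 544.03 m.
Head difference: h(well G) − h(well A) = 551.15 − 544.03 = 7.12 m.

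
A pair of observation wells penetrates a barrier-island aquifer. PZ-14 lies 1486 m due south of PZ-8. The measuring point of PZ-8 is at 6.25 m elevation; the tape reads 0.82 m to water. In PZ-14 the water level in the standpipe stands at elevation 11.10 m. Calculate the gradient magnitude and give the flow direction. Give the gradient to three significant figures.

Total head at PZ-8: h = 6.25 − 0.82 = 5.43 m.
Total head at PZ-14: h = 11.10 m (water level in the piezometer is the total head).
Head difference: h(PZ-8) − h(PZ-14) = 5.43 − 11.10 = -5.67 m.
Hydraulic gradient: i = |Δh| / L = 5.67 / 1486 = 0.00382.
Flow is from higher to lower head: from PZ-14 toward PZ-8, i.e. toward the north.

i ≈ 0.00382; groundwater flows toward the north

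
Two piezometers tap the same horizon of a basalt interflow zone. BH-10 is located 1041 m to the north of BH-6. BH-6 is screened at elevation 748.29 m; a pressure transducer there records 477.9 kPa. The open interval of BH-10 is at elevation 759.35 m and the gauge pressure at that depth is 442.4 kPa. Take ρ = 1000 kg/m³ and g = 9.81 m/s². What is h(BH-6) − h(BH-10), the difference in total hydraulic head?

Pressure head at BH-6: ψ = P/(ρg) = 477.9×1000 / (1000 × 9.81) = 48.72 m.
Total head at BH-6: h = z + ψ = 748.29 + 48.72 = 797.01 m.
Pressure head at BH-10: ψ = P/(ρg) = 442.4×1000 / (1000 × 9.81) = 45.10 m.
Total head at BH-10: h = z + ψ = 759.35 + 45.10 = 804.45 m.
Head difference: h(BH-6) − h(BH-10) = 797.01 − 804.45 = -7.44 m.

Δh ≈ -7.44 m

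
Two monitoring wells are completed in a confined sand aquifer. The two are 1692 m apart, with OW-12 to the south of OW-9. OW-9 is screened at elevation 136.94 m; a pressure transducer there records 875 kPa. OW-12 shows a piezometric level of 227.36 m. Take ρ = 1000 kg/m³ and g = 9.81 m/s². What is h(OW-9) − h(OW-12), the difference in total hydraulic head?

Δh ≈ -1.23 m

Pressure head at OW-9: ψ = P/(ρg) = 875×1000 / (1000 × 9.81) = 89.19 m.
Total head at OW-9: h = z + ψ = 136.94 + 89.19 = 226.13 m.
Total head at OW-12: h = 227.36 m (water level in the piezometer is the total head).
Head difference: h(OW-9) − h(OW-12) = 226.13 − 227.36 = -1.23 m.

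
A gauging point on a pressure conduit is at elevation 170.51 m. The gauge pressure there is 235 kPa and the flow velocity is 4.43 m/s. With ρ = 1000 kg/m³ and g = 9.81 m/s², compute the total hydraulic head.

h ≈ 195.47 m

Pressure head ψ = P/(ρg) = 235×1000 / (1000 × 9.81) = 23.96 m.
Velocity head = v²/(2g) = 4.43² / (2 × 9.81) = 1.000 m.
h = z + ψ + v²/(2g) = 170.51 + 23.96 + 1.000 = 195.47 m.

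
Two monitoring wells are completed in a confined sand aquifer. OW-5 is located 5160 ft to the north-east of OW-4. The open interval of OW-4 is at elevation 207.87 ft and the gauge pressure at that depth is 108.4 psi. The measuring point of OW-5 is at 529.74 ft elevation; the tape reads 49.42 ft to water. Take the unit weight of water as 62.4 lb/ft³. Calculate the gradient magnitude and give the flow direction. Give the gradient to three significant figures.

i ≈ 0.00432; groundwater flows toward the south-west

Pressure head at OW-4: ψ = 144·P/γ = 144 × 108.4 / 62.4 = 250.15 ft.
Total head at OW-4: h = z + ψ = 207.87 + 250.15 = 458.02 ft.
Total head at OW-5: h = 529.74 − 49.42 = 480.32 ft.
Head difference: h(OW-4) − h(OW-5) = 458.02 − 480.32 = -22.30 ft.
Hydraulic gradient: i = |Δh| / L = 22.30 / 5160 = 0.00432.
Flow is from higher to lower head: from OW-5 toward OW-4, i.e. toward the south-west.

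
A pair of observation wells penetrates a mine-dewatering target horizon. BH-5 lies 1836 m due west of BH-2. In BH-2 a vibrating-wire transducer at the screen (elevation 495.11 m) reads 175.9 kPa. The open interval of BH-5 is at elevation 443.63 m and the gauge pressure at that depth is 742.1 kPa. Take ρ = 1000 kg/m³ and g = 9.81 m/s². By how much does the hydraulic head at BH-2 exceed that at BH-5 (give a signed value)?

Δh ≈ -6.24 m

Pressure head at BH-2: ψ = P/(ρg) = 175.9×1000 / (1000 × 9.81) = 17.93 m.
Total head at BH-2: h = z + ψ = 495.11 + 17.93 = 513.04 m.
Pressure head at BH-5: ψ = P/(ρg) = 742.1×1000 / (1000 × 9.81) = 75.65 m.
Total head at BH-5: h = z + ψ = 443.63 + 75.65 = 519.28 m.
Head difference: h(BH-2) − h(BH-5) = 513.04 − 519.28 = -6.24 m.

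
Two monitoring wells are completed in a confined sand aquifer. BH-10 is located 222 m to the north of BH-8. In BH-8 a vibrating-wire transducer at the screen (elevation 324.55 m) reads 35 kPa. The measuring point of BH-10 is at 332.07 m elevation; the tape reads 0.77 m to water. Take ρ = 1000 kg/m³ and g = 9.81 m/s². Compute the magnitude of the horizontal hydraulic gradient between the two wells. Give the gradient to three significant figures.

i ≈ 0.0143

Pressure head at BH-8: ψ = P/(ρg) = 35×1000 / (1000 × 9.81) = 3.57 m.
Total head at BH-8: h = z + ψ = 324.55 + 3.57 = 328.12 m.
Total head at BH-10: h = 332.07 − 0.77 = 331.30 m.
Head difference: h(BH-8) − h(BH-10) = 328.12 − 331.30 = -3.18 m.
Hydraulic gradient: i = |Δh| / L = 3.18 / 222 = 0.0143.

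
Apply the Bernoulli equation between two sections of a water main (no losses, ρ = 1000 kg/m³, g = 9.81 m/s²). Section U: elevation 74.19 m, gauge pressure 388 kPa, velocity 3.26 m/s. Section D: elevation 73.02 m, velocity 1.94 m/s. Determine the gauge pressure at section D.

P₂ ≈ 403 kPa

Pressure head at U: ψ₁ = P₁/(ρg) = 388×1000 / (1000 × 9.81) = 39.55 m.
Velocity heads: v₁²/2g = 3.26²/19.62 = 0.542 m; v₂²/2g = 1.94²/19.62 = 0.192 m.
Total head H = z₁ + ψ₁ + v₁²/2g = 74.19 + 39.55 + 0.542 = 114.28 m.
ψ₂ = H − z₂ − v₂²/2g = 114.28 − 73.02 − 0.192 = 41.07 m.
P₂ = ρgψ₂ = 1000 × 9.81 × 41.07 ≈ 403 kPa.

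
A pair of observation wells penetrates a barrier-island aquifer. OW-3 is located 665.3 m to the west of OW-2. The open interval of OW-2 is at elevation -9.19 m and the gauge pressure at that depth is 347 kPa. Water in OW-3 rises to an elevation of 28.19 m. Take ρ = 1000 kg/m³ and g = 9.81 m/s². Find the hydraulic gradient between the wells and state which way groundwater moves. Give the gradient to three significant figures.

Pressure head at OW-2: ψ = P/(ρg) = 347×1000 / (1000 × 9.81) = 35.37 m.
Total head at OW-2: h = z + ψ = -9.19 + 35.37 = 26.18 m.
Total head at OW-3: h = 28.19 m (water level in the piezometer is the total head).
Head difference: h(OW-2) − h(OW-3) = 26.18 − 28.19 = -2.01 m.
Hydraulic gradient: i = |Δh| / L = 2.01 / 665.3 = 0.00302.
Flow is from higher to lower head: from OW-3 toward OW-2, i.e. toward the east.

i ≈ 0.00302; groundwater flows toward the east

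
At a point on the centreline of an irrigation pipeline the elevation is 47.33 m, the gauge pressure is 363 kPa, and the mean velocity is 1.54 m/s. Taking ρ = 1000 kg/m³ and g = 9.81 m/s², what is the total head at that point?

h ≈ 84.45 m

Pressure head ψ = P/(ρg) = 363×1000 / (1000 × 9.81) = 37.00 m.
Velocity head = v²/(2g) = 1.54² / (2 × 9.81) = 0.121 m.
h = z + ψ + v²/(2g) = 47.33 + 37.00 + 0.121 = 84.45 m.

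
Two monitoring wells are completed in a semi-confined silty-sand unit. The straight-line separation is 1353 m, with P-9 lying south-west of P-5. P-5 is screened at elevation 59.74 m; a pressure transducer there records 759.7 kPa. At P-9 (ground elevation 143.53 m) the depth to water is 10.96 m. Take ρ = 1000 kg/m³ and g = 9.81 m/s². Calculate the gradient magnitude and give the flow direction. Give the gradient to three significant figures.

Pressure head at P-5: ψ = P/(ρg) = 759.7×1000 / (1000 × 9.81) = 77.44 m.
Total head at P-5: h = z + ψ = 59.74 + 77.44 = 137.18 m.
Total head at P-9: h = 143.53 − 10.96 = 132.57 m.
Head difference: h(P-5) − h(P-9) = 137.18 − 132.57 = 4.61 m.
Hydraulic gradient: i = |Δh| / L = 4.61 / 1353 = 0.00341.
Flow is from higher to lower head: from P-5 toward P-9, i.e. toward the south-west.

i ≈ 0.00341; groundwater flows toward the south-west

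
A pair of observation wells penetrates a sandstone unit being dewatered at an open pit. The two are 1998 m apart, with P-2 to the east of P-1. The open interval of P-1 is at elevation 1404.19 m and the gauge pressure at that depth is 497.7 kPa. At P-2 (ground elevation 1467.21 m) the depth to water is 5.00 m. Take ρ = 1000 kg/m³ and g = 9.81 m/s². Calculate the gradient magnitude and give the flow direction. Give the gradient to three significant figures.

Pressure head at P-1: ψ = P/(ρg) = 497.7×1000 / (1000 × 9.81) = 50.73 m.
Total head at P-1: h = z + ψ = 1404.19 + 50.73 = 1454.92 m.
Total head at P-2: h = 1467.21 − 5.00 = 1462.21 m.
Head difference: h(P-1) − h(P-2) = 1454.92 − 1462.21 = -7.29 m.
Hydraulic gradient: i = |Δh| / L = 7.29 / 1998 = 0.00365.
Flow is from higher to lower head: from P-2 toward P-1, i.e. toward the west.

i ≈ 0.00365; groundwater flows toward the west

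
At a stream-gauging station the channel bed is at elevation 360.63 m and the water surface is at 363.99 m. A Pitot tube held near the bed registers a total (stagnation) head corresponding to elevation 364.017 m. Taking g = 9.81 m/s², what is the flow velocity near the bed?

Near the bed, under hydrostatic conditions, the piezometric head (z + ψ) equals the free-surface elevation, 363.99 m.
Velocity head = total − piezometric = 364.017 − 363.99 = 0.027 m.
v = √(2g·h_v) = √(2 × 9.81 × 0.027) = 0.728 m/s.

v ≈ 0.728 m/s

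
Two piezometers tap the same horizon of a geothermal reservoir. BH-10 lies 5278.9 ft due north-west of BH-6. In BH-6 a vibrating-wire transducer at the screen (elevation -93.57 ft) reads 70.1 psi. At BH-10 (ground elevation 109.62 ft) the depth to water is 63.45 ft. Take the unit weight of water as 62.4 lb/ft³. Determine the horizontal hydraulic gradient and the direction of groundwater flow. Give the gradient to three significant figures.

i ≈ 0.00417; groundwater flows toward the north-west

Pressure head at BH-6: ψ = 144·P/γ = 144 × 70.1 / 62.4 = 161.77 ft.
Total head at BH-6: h = z + ψ = -93.57 + 161.77 = 68.20 ft.
Total head at BH-10: h = 109.62 − 63.45 = 46.17 ft.
Head difference: h(BH-6) − h(BH-10) = 68.20 − 46.17 = 22.03 ft.
Hydraulic gradient: i = |Δh| / L = 22.03 / 5278.9 = 0.00417.
Flow is from higher to lower head: from BH-6 toward BH-10, i.e. toward the north-west.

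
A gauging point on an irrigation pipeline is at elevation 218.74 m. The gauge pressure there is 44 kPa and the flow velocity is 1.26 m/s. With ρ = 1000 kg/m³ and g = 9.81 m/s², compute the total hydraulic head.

h ≈ 223.31 m

Pressure head ψ = P/(ρg) = 44×1000 / (1000 × 9.81) = 4.49 m.
Velocity head = v²/(2g) = 1.26² / (2 × 9.81) = 0.081 m.
h = z + ψ + v²/(2g) = 218.74 + 4.49 + 0.081 = 223.31 m.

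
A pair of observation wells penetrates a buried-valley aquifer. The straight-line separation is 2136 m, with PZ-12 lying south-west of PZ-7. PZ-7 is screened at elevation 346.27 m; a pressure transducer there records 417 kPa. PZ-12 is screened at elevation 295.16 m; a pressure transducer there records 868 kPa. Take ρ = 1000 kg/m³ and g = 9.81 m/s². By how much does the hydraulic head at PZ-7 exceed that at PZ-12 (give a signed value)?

Δh ≈ 5.14 m

Pressure head at PZ-7: ψ = P/(ρg) = 417×1000 / (1000 × 9.81) = 42.51 m.
Total head at PZ-7: h = z + ψ = 346.27 + 42.51 = 388.78 m.
Pressure head at PZ-12: ψ = P/(ρg) = 868×1000 / (1000 × 9.81) = 88.48 m.
Total head at PZ-12: h = z + ψ = 295.16 + 88.48 = 383.64 m.
Head difference: h(PZ-7) − h(PZ-12) = 388.78 − 383.64 = 5.14 m.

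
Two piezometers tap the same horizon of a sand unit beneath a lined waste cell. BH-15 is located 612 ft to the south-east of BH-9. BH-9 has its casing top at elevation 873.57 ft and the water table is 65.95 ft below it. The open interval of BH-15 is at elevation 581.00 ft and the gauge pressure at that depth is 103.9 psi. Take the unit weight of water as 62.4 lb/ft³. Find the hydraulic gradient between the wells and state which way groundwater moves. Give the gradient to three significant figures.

i ≈ 0.0215; groundwater flows toward the north-west

Total head at BH-9: h = 873.57 − 65.95 = 807.62 ft.
Pressure head at BH-15: ψ = 144·P/γ = 144 × 103.9 / 62.4 = 239.77 ft.
Total head at BH-15: h = z + ψ = 581.00 + 239.77 = 820.77 ft.
Head difference: h(BH-9) − h(BH-15) = 807.62 − 820.77 = -13.15 ft.
Hydraulic gradient: i = |Δh| / L = 13.15 / 612 = 0.0215.
Flow is from higher to lower head: from BH-15 toward BH-9, i.e. toward the north-west.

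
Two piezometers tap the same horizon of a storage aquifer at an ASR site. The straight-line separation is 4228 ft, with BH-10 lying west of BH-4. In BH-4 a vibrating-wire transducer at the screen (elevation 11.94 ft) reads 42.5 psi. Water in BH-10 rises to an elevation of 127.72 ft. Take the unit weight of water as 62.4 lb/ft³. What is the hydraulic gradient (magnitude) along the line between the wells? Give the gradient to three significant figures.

Pressure head at BH-4: ψ = 144·P/γ = 144 × 42.5 / 62.4 = 98.08 ft.
Total head at BH-4: h = z + ψ = 11.94 + 98.08 = 110.02 ft.
Total head at BH-10: h = 127.72 ft (water level in the piezometer is the total head).
Head difference: h(BH-4) − h(BH-10) = 110.02 − 127.72 = -17.70 ft.
Hydraulic gradient: i = |Δh| / L = 17.70 / 4228 = 0.00419.

i ≈ 0.00419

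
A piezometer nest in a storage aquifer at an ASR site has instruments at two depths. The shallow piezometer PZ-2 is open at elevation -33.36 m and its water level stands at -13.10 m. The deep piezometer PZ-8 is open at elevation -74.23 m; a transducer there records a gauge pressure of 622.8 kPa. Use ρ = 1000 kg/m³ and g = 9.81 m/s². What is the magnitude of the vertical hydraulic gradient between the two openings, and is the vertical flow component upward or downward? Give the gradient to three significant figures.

Total head at PZ-2: h = -13.10 m (water level in the standpipe).
Pressure head at PZ-8: ψ = P/(ρg) = 622.8×1000 / (1000 × 9.81) = 63.49 m.
Total head at PZ-8: h = z + ψ = -74.23 + 63.49 = -10.74 m.
Δh = h(PZ-2) − h(PZ-8) = -13.10 − (-10.74) = -2.36 m.
Vertical separation Δz = -33.36 − (-74.23) = 40.87 m.
|i_v| = |Δh| / Δz = 2.36 / 40.87 = 0.0577.
Head is higher in the deep piezometer, so vertical flow is upward (discharge condition).

|i_v| ≈ 0.0577; vertical flow is upward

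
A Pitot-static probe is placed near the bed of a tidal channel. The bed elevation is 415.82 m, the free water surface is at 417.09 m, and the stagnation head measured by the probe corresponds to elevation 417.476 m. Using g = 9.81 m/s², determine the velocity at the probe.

v ≈ 2.75 m/s

Near the bed, under hydrostatic conditions, the piezometric head (z + ψ) equals the free-surface elevation, 417.09 m.
Velocity head = total − piezometric = 417.476 − 417.09 = 0.386 m.
v = √(2g·h_v) = √(2 × 9.81 × 0.386) = 2.75 m/s.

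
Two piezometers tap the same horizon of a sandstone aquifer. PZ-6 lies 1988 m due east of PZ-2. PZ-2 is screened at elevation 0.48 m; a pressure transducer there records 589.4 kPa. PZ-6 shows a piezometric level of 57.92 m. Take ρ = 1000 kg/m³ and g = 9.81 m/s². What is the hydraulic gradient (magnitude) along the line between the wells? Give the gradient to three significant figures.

Pressure head at PZ-2: ψ = P/(ρg) = 589.4×1000 / (1000 × 9.81) = 60.08 m.
Total head at PZ-2: h = z + ψ = 0.48 + 60.08 = 60.56 m.
Total head at PZ-6: h = 57.92 m (water level in the piezometer is the total head).
Head difference: h(PZ-2) − h(PZ-6) = 60.56 − 57.92 = 2.64 m.
Hydraulic gradient: i = |Δh| / L = 2.64 / 1988 = 0.00133.

i ≈ 0.00133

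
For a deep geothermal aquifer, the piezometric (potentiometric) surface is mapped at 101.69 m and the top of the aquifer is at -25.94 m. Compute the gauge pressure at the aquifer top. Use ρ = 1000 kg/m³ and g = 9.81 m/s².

P ≈ 1250 kPa

Pressure head at the aquifer top: ψ = h − z = 101.69 − (-25.94) = 127.63 m.
P = ρgψ = 1000 × 9.81 × 127.63 = 1252050 Pa ≈ 1250 kPa.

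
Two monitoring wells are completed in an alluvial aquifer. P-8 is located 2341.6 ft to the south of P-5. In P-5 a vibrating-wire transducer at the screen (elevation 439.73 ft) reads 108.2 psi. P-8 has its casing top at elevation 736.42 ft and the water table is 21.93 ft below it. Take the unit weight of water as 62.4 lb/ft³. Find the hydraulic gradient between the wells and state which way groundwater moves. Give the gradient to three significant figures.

Pressure head at P-5: ψ = 144·P/γ = 144 × 108.2 / 62.4 = 249.69 ft.
Total head at P-5: h = z + ψ = 439.73 + 249.69 = 689.42 ft.
Total head at P-8: h = 736.42 − 21.93 = 714.49 ft.
Head difference: h(P-5) − h(P-8) = 689.42 − 714.49 = -25.07 ft.
Hydraulic gradient: i = |Δh| / L = 25.07 / 2341.6 = 0.0107.
Flow is from higher to lower head: from P-8 toward P-5, i.e. toward the north.

i ≈ 0.0107; groundwater flows toward the north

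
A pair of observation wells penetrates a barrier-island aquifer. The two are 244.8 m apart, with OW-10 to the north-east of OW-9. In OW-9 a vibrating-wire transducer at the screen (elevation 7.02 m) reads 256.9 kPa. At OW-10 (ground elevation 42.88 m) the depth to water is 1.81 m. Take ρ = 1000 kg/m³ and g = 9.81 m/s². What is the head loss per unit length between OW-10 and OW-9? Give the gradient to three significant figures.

Pressure head at OW-9: ψ = P/(ρg) = 256.9×1000 / (1000 × 9.81) = 26.19 m.
Total head at OW-9: h = z + ψ = 7.02 + 26.19 = 33.21 m.
Total head at OW-10: h = 42.88 − 1.81 = 41.07 m.
Head difference: h(OW-9) − h(OW-10) = 33.21 − 41.07 = -7.86 m.
Hydraulic gradient: i = |Δh| / L = 7.86 / 244.8 = 0.0321.

i ≈ 0.0321 m/m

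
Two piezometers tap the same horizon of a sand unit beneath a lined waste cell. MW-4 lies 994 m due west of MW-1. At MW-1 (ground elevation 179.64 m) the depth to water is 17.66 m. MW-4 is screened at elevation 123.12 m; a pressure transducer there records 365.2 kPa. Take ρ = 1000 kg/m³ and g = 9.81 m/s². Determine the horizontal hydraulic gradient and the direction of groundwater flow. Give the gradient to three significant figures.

Total head at MW-1: h = 179.64 − 17.66 = 161.98 m.
Pressure head at MW-4: ψ = P/(ρg) = 365.2×1000 / (1000 × 9.81) = 37.23 m.
Total head at MW-4: h = z + ψ = 123.12 + 37.23 = 160.35 m.
Head difference: h(MW-1) − h(MW-4) = 161.98 − 160.35 = 1.63 m.
Hydraulic gradient: i = |Δh| / L = 1.63 / 994 = 0.00164.
Flow is from higher to lower head: from MW-1 toward MW-4, i.e. toward the west.

i ≈ 0.00164; groundwater flows toward the west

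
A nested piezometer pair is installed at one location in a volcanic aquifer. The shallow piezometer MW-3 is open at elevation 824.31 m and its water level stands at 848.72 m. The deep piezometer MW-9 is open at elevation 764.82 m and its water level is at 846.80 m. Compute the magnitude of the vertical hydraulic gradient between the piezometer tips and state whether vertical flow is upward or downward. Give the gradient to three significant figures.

Total head at MW-3: h = 848.72 m (water level in the standpipe).
Total head at MW-9: h = 846.80 m.
Δh = h(MW-3) − h(MW-9) = 848.72 − 846.80 = 1.92 m.
Vertical separation Δz = 824.31 − 764.82 = 59.49 m.
|i_v| = |Δh| / Δz = 1.92 / 59.49 = 0.0323.
Head is higher in the shallow piezometer, so vertical flow is downward (recharge condition).

|i_v| ≈ 0.0323; vertical flow is downward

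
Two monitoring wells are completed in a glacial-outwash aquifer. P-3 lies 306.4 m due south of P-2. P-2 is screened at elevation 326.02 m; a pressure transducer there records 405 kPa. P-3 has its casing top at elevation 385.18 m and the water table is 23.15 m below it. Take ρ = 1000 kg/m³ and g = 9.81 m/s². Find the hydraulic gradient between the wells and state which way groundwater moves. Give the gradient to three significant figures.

Pressure head at P-2: ψ = P/(ρg) = 405×1000 / (1000 × 9.81) = 41.28 m.
Total head at P-2: h = z + ψ = 326.02 + 41.28 = 367.30 m.
Total head at P-3: h = 385.18 − 23.15 = 362.03 m.
Head difference: h(P-2) − h(P-3) = 367.30 − 362.03 = 5.27 m.
Hydraulic gradient: i = |Δh| / L = 5.27 / 306.4 = 0.0172.
Flow is from higher to lower head: from P-2 toward P-3, i.e. toward the south.

i ≈ 0.0172; groundwater flows toward the south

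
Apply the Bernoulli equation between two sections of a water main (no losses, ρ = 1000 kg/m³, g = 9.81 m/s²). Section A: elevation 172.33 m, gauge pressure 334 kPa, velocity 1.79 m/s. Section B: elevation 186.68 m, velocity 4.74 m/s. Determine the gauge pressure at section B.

Pressure head at A: ψ₁ = P₁/(ρg) = 334×1000 / (1000 × 9.81) = 34.05 m.
Velocity heads: v₁²/2g = 1.79²/19.62 = 0.163 m; v₂²/2g = 4.74²/19.62 = 1.145 m.
Total head H = z₁ + ψ₁ + v₁²/2g = 172.33 + 34.05 + 0.163 = 206.54 m.
ψ₂ = H − z₂ − v₂²/2g = 206.54 − 186.68 − 1.145 = 18.71 m.
P₂ = ρgψ₂ = 1000 × 9.81 × 18.71 ≈ 184 kPa.

P₂ ≈ 184 kPa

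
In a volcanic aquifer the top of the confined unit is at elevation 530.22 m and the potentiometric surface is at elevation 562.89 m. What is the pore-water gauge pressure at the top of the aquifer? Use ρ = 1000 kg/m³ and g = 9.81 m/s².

Pressure head at the aquifer top: ψ = h − z = 562.89 − 530.22 = 32.67 m.
P = ρgψ = 1000 × 9.81 × 32.67 = 320493 Pa ≈ 320 kPa.

P ≈ 320 kPa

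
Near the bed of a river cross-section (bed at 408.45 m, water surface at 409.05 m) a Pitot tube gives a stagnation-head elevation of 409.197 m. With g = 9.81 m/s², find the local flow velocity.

Near the bed, under hydrostatic conditions, the piezometric head (z + ψ) equals the free-surface elevation, 409.05 m.
Velocity head = total − piezometric = 409.197 − 409.05 = 0.147 m.
v = √(2g·h_v) = √(2 × 9.81 × 0.147) = 1.70 m/s.

v ≈ 1.70 m/s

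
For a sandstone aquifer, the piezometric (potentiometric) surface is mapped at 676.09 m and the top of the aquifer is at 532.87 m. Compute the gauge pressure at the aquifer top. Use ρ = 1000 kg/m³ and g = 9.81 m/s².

P ≈ 1400 kPa

Pressure head at the aquifer top: ψ = h − z = 676.09 − 532.87 = 143.22 m.
P = ρgψ = 1000 × 9.81 × 143.22 = 1404988 Pa ≈ 1400 kPa.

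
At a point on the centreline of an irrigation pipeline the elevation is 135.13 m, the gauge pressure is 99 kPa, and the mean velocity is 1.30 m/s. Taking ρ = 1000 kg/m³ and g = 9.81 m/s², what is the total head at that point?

h ≈ 145.31 m

Pressure head ψ = P/(ρg) = 99×1000 / (1000 × 9.81) = 10.09 m.
Velocity head = v²/(2g) = 1.30² / (2 × 9.81) = 0.086 m.
h = z + ψ + v²/(2g) = 135.13 + 10.09 + 0.086 = 145.31 m.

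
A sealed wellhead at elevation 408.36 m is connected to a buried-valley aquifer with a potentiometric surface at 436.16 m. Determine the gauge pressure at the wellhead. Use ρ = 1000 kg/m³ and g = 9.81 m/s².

P ≈ 273 kPa

Head above the cap: Δh = 436.16 − 408.36 = 27.80 m.
P = ρgΔh = 1000 × 9.81 × 27.80 = 272718 Pa ≈ 273 kPa.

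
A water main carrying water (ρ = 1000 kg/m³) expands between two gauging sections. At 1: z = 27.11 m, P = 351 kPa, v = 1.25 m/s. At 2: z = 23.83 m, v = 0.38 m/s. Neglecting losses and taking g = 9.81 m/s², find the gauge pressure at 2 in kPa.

Pressure head at 1: ψ₁ = P₁/(ρg) = 351×1000 / (1000 × 9.81) = 35.78 m.
Velocity heads: v₁²/2g = 1.25²/19.62 = 0.080 m; v₂²/2g = 0.38²/19.62 = 0.007 m.
Total head H = z₁ + ψ₁ + v₁²/2g = 27.11 + 35.78 + 0.080 = 62.97 m.
ψ₂ = H − z₂ − v₂²/2g = 62.97 − 23.83 − 0.007 = 39.13 m.
P₂ = ρgψ₂ = 1000 × 9.81 × 39.13 ≈ 384 kPa.

P₂ ≈ 384 kPa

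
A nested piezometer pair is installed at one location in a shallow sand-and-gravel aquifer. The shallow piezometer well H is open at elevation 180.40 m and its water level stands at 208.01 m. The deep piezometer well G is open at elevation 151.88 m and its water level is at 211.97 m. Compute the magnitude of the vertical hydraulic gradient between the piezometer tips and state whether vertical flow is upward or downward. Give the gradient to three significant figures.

Total head at well H: h = 208.01 m (water level in the standpipe).
Total head at well G: h = 211.97 m.
Δh = h(well H) − h(well G) = 208.01 − 211.97 = -3.96 m.
Vertical separation Δz = 180.40 − 151.88 = 28.52 m.
|i_v| = |Δh| / Δz = 3.96 / 28.52 = 0.139.
Head is higher in the deep piezometer, so vertical flow is upward (discharge condition).

|i_v| ≈ 0.139; vertical flow is upward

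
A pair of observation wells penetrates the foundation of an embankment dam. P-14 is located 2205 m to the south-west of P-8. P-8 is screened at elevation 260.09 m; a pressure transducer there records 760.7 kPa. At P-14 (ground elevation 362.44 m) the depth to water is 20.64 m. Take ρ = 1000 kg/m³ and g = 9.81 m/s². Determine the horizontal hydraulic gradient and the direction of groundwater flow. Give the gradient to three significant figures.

Pressure head at P-8: ψ = P/(ρg) = 760.7×1000 / (1000 × 9.81) = 77.54 m.
Total head at P-8: h = z + ψ = 260.09 + 77.54 = 337.63 m.
Total head at P-14: h = 362.44 − 20.64 = 341.80 m.
Head difference: h(P-8) − h(P-14) = 337.63 − 341.80 = -4.17 m.
Hydraulic gradient: i = |Δh| / L = 4.17 / 2205 = 0.00189.
Flow is from higher to lower head: from P-14 toward P-8, i.e. toward the north-east.

i ≈ 0.00189; groundwater flows toward the north-east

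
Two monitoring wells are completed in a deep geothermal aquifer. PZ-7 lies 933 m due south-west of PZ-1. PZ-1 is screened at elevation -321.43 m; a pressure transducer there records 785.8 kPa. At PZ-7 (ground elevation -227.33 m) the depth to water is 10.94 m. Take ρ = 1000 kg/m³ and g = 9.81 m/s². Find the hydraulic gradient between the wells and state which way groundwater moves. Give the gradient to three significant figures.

i ≈ 0.00328; groundwater flows toward the north-east

Pressure head at PZ-1: ψ = P/(ρg) = 785.8×1000 / (1000 × 9.81) = 80.10 m.
Total head at PZ-1: h = z + ψ = -321.43 + 80.10 = -241.33 m.
Total head at PZ-7: h = -227.33 − 10.94 = -238.27 m.
Head difference: h(PZ-1) − h(PZ-7) = -241.33 − (-238.27) = -3.06 m.
Hydraulic gradient: i = |Δh| / L = 3.06 / 933 = 0.00328.
Flow is from higher to lower head: from PZ-7 toward PZ-1, i.e. toward the north-east.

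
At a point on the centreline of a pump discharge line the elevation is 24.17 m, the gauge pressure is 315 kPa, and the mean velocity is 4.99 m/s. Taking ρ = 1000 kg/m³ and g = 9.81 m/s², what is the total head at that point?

Pressure head ψ = P/(ρg) = 315×1000 / (1000 × 9.81) = 32.11 m.
Velocity head = v²/(2g) = 4.99² / (2 × 9.81) = 1.269 m.
h = z + ψ + v²/(2g) = 24.17 + 32.11 + 1.269 = 57.55 m.

h ≈ 57.55 m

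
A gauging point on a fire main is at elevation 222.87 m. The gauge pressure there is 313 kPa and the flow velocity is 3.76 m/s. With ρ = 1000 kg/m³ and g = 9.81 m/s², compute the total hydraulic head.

Pressure head ψ = P/(ρg) = 313×1000 / (1000 × 9.81) = 31.91 m.
Velocity head = v²/(2g) = 3.76² / (2 × 9.81) = 0.721 m.
h = z + ψ + v²/(2g) = 222.87 + 31.91 + 0.721 = 255.50 m.

h ≈ 255.50 m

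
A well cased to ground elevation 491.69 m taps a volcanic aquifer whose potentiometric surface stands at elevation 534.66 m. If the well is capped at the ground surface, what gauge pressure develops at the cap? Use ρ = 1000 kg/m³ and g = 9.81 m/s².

Head above the cap: Δh = 534.66 − 491.69 = 42.97 m.
P = ρgΔh = 1000 × 9.81 × 42.97 = 421536 Pa ≈ 422 kPa.

P ≈ 422 kPa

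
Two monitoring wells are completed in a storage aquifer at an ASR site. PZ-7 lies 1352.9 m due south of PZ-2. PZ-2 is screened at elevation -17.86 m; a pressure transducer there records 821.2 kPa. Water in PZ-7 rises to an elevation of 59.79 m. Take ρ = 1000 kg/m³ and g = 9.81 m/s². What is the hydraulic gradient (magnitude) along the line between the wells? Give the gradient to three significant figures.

i ≈ 0.00448

Pressure head at PZ-2: ψ = P/(ρg) = 821.2×1000 / (1000 × 9.81) = 83.71 m.
Total head at PZ-2: h = z + ψ = -17.86 + 83.71 = 65.85 m.
Total head at PZ-7: h = 59.79 m (water level in the piezometer is the total head).
Head difference: h(PZ-2) − h(PZ-7) = 65.85 − 59.79 = 6.06 m.
Hydraulic gradient: i = |Δh| / L = 6.06 / 1352.9 = 0.00448.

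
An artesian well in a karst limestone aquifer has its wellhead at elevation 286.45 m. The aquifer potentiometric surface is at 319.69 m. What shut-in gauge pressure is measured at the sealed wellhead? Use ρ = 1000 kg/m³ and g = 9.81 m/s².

Head above the cap: Δh = 319.69 − 286.45 = 33.24 m.
P = ρgΔh = 1000 × 9.81 × 33.24 = 326084 Pa ≈ 326 kPa.

P ≈ 326 kPa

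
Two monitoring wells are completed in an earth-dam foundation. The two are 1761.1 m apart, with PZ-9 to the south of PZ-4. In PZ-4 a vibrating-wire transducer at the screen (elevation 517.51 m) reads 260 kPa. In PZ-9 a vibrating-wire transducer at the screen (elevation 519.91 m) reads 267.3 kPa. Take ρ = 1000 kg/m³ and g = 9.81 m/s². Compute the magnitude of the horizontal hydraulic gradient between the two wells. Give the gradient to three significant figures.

i ≈ 0.00179

Pressure head at PZ-4: ψ = P/(ρg) = 260×1000 / (1000 × 9.81) = 26.50 m.
Total head at PZ-4: h = z + ψ = 517.51 + 26.50 = 544.01 m.
Pressure head at PZ-9: ψ = P/(ρg) = 267.3×1000 / (1000 × 9.81) = 27.25 m.
Total head at PZ-9: h = z + ψ = 519.91 + 27.25 = 547.16 m.
Head difference: h(PZ-4) − h(PZ-9) = 544.01 − 547.16 = -3.15 m.
Hydraulic gradient: i = |Δh| / L = 3.15 / 1761.1 = 0.00179.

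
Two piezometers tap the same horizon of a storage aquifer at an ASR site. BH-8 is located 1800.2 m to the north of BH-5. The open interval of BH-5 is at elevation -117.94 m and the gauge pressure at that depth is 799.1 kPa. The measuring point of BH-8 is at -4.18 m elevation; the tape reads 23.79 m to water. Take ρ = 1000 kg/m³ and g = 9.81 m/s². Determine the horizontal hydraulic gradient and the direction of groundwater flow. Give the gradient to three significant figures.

Pressure head at BH-5: ψ = P/(ρg) = 799.1×1000 / (1000 × 9.81) = 81.46 m.
Total head at BH-5: h = z + ψ = -117.94 + 81.46 = -36.48 m.
Total head at BH-8: h = -4.18 − 23.79 = -27.97 m.
Head difference: h(BH-5) − h(BH-8) = -36.48 − (-27.97) = -8.51 m.
Hydraulic gradient: i = |Δh| / L = 8.51 / 1800.2 = 0.00473.
Flow is from higher to lower head: from BH-8 toward BH-5, i.e. toward the south.

i ≈ 0.00473; groundwater flows toward the south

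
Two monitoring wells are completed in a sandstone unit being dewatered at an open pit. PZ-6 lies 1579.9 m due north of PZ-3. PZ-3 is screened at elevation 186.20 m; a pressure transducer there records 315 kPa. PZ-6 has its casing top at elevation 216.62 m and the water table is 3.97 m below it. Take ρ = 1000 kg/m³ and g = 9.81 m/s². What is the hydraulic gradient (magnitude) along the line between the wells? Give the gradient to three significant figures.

i ≈ 0.00358

Pressure head at PZ-3: ψ = P/(ρg) = 315×1000 / (1000 × 9.81) = 32.11 m.
Total head at PZ-3: h = z + ψ = 186.20 + 32.11 = 218.31 m.
Total head at PZ-6: h = 216.62 − 3.97 = 212.65 m.
Head difference: h(PZ-3) − h(PZ-6) = 218.31 − 212.65 = 5.66 m.
Hydraulic gradient: i = |Δh| / L = 5.66 / 1579.9 = 0.00358.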